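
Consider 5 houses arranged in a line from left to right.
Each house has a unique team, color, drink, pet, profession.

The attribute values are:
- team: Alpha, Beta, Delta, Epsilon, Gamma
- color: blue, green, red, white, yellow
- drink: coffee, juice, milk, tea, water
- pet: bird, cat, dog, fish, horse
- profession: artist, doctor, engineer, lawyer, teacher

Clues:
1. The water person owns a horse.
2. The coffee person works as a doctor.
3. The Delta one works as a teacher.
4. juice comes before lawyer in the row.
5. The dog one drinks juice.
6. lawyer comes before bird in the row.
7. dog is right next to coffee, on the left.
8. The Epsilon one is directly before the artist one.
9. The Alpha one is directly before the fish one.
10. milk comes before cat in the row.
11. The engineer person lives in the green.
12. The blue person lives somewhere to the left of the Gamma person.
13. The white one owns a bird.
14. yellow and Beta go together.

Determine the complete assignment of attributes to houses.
Solution:

House | Team | Color | Drink | Pet | Profession
-----------------------------------------------
  1   | Alpha | green | juice | dog | engineer
  2   | Beta | yellow | coffee | fish | doctor
  3   | Epsilon | blue | water | horse | lawyer
  4   | Gamma | white | milk | bird | artist
  5   | Delta | red | tea | cat | teacher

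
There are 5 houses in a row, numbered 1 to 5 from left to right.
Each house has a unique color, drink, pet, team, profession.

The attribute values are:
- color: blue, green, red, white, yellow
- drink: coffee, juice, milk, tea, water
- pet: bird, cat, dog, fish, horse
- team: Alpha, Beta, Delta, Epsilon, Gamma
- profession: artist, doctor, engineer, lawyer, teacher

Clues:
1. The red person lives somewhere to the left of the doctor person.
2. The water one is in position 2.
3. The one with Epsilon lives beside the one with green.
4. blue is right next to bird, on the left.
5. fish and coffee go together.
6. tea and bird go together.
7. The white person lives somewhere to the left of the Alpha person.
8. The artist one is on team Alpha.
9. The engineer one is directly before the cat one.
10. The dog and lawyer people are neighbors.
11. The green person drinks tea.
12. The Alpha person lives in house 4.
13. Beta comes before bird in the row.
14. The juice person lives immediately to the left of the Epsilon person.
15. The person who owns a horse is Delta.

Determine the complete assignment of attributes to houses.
Solution:

House | Color | Drink | Pet | Team | Profession
-----------------------------------------------
  1   | white | juice | dog | Beta | engineer
  2   | blue | water | cat | Epsilon | lawyer
  3   | green | tea | bird | Gamma | teacher
  4   | red | coffee | fish | Alpha | artist
  5   | yellow | milk | horse | Delta | doctor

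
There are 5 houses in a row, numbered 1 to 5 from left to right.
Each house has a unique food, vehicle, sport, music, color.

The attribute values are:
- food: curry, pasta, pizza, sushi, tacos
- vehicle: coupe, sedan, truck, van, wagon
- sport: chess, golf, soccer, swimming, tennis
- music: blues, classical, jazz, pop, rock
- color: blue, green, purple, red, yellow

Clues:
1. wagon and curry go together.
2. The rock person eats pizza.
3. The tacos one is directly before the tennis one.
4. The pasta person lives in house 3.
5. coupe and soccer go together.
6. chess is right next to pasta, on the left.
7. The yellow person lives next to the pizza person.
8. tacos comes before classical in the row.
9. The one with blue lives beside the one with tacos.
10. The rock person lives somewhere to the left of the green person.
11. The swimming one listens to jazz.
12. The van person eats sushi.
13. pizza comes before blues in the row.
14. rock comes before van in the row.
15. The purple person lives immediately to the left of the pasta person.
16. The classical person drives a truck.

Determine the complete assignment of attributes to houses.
Solution:

House | Food | Vehicle | Sport | Music | Color
----------------------------------------------
  1   | curry | wagon | swimming | jazz | blue
  2   | tacos | sedan | chess | pop | purple
  3   | pasta | truck | tennis | classical | yellow
  4   | pizza | coupe | soccer | rock | red
  5   | sushi | van | golf | blues | green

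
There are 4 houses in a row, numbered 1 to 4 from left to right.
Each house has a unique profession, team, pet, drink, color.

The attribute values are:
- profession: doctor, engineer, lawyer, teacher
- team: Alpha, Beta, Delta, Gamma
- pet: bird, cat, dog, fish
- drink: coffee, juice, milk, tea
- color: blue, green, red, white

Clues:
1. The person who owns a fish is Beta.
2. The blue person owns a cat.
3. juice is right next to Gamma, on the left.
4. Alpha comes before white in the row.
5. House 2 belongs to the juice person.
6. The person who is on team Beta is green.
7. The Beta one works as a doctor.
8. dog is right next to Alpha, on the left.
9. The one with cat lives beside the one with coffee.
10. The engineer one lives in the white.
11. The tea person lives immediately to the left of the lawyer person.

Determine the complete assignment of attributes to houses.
Solution:

House | Profession | Team | Pet | Drink | Color
-----------------------------------------------
  1   | teacher | Delta | dog | tea | red
  2   | lawyer | Alpha | cat | juice | blue
  3   | engineer | Gamma | bird | coffee | white
  4   | doctor | Beta | fish | milk | green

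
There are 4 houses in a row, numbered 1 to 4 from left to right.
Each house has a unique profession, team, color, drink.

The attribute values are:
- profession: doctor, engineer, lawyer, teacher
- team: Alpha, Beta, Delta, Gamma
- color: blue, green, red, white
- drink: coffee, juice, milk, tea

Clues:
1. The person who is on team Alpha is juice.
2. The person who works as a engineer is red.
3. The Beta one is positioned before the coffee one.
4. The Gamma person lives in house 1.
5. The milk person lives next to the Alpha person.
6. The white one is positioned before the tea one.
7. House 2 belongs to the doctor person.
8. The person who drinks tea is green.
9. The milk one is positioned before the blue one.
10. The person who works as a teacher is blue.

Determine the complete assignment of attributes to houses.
Solution:

House | Profession | Team | Color | Drink
-----------------------------------------
  1   | engineer | Gamma | red | milk
  2   | doctor | Alpha | white | juice
  3   | lawyer | Beta | green | tea
  4   | teacher | Delta | blue | coffee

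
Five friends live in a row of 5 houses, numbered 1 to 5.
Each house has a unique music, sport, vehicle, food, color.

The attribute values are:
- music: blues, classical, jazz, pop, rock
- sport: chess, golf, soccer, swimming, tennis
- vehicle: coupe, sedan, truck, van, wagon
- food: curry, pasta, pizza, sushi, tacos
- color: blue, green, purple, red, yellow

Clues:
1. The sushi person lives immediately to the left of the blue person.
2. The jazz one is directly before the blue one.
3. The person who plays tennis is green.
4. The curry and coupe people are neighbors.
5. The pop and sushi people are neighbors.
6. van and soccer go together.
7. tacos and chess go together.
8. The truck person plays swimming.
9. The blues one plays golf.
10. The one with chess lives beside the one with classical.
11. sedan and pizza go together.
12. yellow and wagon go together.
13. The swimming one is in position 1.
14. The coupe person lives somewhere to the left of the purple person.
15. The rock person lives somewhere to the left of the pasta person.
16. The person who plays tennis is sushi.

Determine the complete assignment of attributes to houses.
Solution:

House | Music | Sport | Vehicle | Food | Color
----------------------------------------------
  1   | pop | swimming | truck | curry | red
  2   | jazz | tennis | coupe | sushi | green
  3   | blues | golf | sedan | pizza | blue
  4   | rock | chess | wagon | tacos | yellow
  5   | classical | soccer | van | pasta | purple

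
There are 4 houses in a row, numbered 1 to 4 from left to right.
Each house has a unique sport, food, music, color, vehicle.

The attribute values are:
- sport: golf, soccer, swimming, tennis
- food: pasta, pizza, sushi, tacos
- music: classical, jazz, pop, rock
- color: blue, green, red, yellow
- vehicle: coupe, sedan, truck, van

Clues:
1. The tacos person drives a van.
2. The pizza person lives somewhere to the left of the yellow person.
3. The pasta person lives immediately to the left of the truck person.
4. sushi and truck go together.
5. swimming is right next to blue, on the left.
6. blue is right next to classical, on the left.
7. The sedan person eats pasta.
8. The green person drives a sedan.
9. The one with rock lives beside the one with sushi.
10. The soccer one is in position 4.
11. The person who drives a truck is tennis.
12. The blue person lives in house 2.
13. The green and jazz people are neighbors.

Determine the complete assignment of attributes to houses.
Solution:

House | Sport | Food | Music | Color | Vehicle
----------------------------------------------
  1   | swimming | pasta | rock | green | sedan
  2   | tennis | sushi | jazz | blue | truck
  3   | golf | pizza | classical | red | coupe
  4   | soccer | tacos | pop | yellow | van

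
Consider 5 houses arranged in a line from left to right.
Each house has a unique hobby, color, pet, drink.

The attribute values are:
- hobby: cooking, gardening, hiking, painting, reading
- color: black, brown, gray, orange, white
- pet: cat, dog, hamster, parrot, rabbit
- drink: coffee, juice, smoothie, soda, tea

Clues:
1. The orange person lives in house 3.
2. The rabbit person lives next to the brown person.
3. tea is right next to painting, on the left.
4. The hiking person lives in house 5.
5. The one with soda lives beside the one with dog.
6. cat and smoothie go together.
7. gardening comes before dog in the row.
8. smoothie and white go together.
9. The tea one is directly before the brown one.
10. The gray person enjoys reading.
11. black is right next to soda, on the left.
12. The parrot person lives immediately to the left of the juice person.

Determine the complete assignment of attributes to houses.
Solution:

House | Hobby | Color | Pet | Drink
-----------------------------------
  1   | gardening | black | rabbit | tea
  2   | painting | brown | parrot | soda
  3   | cooking | orange | dog | juice
  4   | reading | gray | hamster | coffee
  5   | hiking | white | cat | smoothie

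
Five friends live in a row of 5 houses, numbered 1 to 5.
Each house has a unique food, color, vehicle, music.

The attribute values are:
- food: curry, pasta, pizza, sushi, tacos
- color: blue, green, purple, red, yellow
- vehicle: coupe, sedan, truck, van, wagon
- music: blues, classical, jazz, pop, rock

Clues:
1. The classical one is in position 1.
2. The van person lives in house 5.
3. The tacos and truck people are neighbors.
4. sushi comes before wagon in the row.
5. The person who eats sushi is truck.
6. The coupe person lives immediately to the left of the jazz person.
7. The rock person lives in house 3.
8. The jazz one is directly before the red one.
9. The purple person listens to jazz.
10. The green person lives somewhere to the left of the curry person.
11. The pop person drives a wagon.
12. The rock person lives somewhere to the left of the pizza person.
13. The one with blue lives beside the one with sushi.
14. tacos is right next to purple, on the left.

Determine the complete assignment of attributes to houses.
Solution:

House | Food | Color | Vehicle | Music
--------------------------------------
  1   | tacos | blue | coupe | classical
  2   | sushi | purple | truck | jazz
  3   | pasta | red | sedan | rock
  4   | pizza | green | wagon | pop
  5   | curry | yellow | van | blues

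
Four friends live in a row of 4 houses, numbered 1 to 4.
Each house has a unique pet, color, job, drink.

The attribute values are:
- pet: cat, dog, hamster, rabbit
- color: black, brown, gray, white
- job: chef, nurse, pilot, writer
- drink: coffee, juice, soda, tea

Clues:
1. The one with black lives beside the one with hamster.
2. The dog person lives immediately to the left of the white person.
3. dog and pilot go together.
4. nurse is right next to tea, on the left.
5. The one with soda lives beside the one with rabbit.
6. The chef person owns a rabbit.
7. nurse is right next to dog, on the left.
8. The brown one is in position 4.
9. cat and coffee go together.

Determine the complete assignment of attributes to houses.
Solution:

House | Pet | Color | Job | Drink
---------------------------------
  1   | cat | gray | nurse | coffee
  2   | dog | black | pilot | tea
  3   | hamster | white | writer | soda
  4   | rabbit | brown | chef | juice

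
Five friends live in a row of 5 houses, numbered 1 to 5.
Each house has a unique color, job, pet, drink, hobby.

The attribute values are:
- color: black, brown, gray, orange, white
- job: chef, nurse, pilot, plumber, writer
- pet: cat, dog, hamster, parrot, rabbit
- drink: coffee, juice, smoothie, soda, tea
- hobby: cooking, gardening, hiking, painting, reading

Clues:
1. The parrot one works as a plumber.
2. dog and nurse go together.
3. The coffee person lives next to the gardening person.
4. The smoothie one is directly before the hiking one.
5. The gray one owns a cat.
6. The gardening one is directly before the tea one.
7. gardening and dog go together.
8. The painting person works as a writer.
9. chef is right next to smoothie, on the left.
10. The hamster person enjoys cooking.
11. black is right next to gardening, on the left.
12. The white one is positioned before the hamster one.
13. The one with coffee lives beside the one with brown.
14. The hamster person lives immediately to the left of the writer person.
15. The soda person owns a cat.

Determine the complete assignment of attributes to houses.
Solution:

House | Color | Job | Pet | Drink | Hobby
-----------------------------------------
  1   | black | chef | rabbit | coffee | reading
  2   | brown | nurse | dog | smoothie | gardening
  3   | white | plumber | parrot | tea | hiking
  4   | orange | pilot | hamster | juice | cooking
  5   | gray | writer | cat | soda | painting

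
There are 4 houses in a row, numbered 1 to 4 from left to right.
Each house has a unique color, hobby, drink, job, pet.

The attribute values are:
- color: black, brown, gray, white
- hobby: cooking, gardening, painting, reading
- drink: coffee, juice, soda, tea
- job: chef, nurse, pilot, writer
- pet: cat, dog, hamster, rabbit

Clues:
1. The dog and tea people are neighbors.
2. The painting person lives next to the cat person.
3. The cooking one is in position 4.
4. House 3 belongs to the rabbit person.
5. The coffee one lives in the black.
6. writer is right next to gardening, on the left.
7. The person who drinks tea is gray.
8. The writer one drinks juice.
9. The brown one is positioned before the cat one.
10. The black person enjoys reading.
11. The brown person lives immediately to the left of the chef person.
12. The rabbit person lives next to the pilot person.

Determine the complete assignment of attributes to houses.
Solution:

House | Color | Hobby | Drink | Job | Pet
-----------------------------------------
  1   | brown | painting | juice | writer | dog
  2   | gray | gardening | tea | chef | cat
  3   | black | reading | coffee | nurse | rabbit
  4   | white | cooking | soda | pilot | hamster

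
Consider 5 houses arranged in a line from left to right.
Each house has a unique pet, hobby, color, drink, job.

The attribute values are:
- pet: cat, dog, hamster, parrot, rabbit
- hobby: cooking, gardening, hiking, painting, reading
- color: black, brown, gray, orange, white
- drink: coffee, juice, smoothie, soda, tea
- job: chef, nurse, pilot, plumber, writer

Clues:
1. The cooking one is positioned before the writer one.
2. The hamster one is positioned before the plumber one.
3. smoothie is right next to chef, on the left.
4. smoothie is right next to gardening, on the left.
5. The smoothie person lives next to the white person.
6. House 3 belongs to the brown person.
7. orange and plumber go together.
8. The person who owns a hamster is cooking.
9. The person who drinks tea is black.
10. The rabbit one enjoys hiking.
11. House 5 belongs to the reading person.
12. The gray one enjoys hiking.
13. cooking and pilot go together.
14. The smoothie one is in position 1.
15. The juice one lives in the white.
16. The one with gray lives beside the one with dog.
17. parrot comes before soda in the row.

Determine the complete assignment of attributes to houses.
Solution:

House | Pet | Hobby | Color | Drink | Job
-----------------------------------------
  1   | rabbit | hiking | gray | smoothie | nurse
  2   | dog | gardening | white | juice | chef
  3   | hamster | cooking | brown | coffee | pilot
  4   | parrot | painting | black | tea | writer
  5   | cat | reading | orange | soda | plumber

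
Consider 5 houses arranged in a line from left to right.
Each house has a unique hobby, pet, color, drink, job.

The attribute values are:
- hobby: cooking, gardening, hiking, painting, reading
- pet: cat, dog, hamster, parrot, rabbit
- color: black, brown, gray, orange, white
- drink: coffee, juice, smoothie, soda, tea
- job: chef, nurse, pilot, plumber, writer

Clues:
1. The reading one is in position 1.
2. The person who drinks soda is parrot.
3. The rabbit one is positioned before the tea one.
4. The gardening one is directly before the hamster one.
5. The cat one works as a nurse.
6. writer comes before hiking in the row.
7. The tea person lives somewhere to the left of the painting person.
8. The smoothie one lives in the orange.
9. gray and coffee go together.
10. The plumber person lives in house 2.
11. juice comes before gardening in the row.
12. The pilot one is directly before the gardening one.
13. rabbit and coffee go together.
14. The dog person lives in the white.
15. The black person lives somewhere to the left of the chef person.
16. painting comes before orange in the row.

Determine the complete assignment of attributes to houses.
Solution:

House | Hobby | Pet | Color | Drink | Job
-----------------------------------------
  1   | reading | dog | white | juice | pilot
  2   | gardening | rabbit | gray | coffee | plumber
  3   | cooking | hamster | black | tea | writer
  4   | painting | parrot | brown | soda | chef
  5   | hiking | cat | orange | smoothie | nurse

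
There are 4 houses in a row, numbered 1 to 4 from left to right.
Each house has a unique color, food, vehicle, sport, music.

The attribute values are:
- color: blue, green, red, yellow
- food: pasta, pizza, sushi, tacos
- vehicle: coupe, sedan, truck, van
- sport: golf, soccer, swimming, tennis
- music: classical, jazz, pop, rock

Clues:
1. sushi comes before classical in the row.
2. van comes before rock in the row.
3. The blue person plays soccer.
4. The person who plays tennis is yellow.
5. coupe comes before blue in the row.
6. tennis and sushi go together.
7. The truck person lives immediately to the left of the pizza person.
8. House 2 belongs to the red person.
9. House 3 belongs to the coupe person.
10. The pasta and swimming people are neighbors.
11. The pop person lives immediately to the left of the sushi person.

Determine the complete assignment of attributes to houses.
Solution:

House | Color | Food | Vehicle | Sport | Music
----------------------------------------------
  1   | green | pasta | truck | golf | jazz
  2   | red | pizza | van | swimming | pop
  3   | yellow | sushi | coupe | tennis | rock
  4   | blue | tacos | sedan | soccer | classical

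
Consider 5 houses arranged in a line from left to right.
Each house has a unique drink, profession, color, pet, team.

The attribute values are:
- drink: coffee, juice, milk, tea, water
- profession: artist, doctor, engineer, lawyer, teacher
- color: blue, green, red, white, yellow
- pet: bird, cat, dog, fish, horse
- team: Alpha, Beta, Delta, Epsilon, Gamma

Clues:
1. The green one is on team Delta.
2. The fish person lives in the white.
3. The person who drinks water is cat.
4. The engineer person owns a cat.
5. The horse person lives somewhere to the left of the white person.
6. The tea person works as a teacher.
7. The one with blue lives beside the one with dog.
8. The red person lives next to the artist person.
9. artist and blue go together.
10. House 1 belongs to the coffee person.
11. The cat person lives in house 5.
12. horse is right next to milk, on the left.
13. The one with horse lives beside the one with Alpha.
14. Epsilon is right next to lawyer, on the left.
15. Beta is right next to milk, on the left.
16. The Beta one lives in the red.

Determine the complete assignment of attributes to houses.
Solution:

House | Drink | Profession | Color | Pet | Team
-----------------------------------------------
  1   | coffee | doctor | red | horse | Beta
  2   | milk | artist | blue | bird | Alpha
  3   | tea | teacher | yellow | dog | Epsilon
  4   | juice | lawyer | white | fish | Gamma
  5   | water | engineer | green | cat | Delta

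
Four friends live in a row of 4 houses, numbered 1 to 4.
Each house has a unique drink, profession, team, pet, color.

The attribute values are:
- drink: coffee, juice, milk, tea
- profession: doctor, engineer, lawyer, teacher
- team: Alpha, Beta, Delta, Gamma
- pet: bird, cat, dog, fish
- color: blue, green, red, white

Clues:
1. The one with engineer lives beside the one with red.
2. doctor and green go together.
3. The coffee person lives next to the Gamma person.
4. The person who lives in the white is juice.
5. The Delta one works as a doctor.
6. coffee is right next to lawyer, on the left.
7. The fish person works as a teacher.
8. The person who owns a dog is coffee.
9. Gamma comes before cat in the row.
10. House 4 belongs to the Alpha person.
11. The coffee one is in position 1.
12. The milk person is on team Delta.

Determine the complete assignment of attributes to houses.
Solution:

House | Drink | Profession | Team | Pet | Color
-----------------------------------------------
  1   | coffee | engineer | Beta | dog | blue
  2   | tea | lawyer | Gamma | bird | red
  3   | milk | doctor | Delta | cat | green
  4   | juice | teacher | Alpha | fish | white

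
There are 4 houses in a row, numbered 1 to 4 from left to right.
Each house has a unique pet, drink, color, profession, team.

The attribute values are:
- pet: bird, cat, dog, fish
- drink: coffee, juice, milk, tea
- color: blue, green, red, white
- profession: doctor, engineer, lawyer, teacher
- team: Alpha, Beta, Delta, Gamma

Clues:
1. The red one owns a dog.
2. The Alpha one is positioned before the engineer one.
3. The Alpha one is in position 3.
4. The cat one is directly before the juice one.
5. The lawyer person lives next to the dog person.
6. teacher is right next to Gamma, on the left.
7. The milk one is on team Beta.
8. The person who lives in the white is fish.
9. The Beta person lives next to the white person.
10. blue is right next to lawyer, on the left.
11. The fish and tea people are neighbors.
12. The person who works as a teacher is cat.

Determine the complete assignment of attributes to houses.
Solution:

House | Pet | Drink | Color | Profession | Team
-----------------------------------------------
  1   | cat | milk | blue | teacher | Beta
  2   | fish | juice | white | lawyer | Gamma
  3   | dog | tea | red | doctor | Alpha
  4   | bird | coffee | green | engineer | Delta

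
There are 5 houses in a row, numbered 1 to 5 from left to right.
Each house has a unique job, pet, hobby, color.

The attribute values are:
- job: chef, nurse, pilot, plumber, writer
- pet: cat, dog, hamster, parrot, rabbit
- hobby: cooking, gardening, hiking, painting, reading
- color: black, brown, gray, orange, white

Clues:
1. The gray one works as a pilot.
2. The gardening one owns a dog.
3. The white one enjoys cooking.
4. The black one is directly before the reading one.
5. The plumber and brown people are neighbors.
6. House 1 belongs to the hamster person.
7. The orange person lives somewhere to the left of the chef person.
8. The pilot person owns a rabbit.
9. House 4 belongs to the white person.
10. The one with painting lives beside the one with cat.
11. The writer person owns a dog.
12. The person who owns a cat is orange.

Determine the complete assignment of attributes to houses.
Solution:

House | Job | Pet | Hobby | Color
---------------------------------
  1   | nurse | hamster | painting | black
  2   | plumber | cat | reading | orange
  3   | writer | dog | gardening | brown
  4   | chef | parrot | cooking | white
  5   | pilot | rabbit | hiking | gray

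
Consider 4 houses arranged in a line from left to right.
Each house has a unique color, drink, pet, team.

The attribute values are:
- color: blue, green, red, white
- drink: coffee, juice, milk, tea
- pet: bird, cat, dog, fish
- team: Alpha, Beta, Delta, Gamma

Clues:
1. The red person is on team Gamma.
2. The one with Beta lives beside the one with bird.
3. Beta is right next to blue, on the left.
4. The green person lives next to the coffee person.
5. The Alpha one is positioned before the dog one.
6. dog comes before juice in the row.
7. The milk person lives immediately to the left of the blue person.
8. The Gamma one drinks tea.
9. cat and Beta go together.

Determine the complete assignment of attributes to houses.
Solution:

House | Color | Drink | Pet | Team
----------------------------------
  1   | green | milk | cat | Beta
  2   | blue | coffee | bird | Alpha
  3   | red | tea | dog | Gamma
  4   | white | juice | fish | Delta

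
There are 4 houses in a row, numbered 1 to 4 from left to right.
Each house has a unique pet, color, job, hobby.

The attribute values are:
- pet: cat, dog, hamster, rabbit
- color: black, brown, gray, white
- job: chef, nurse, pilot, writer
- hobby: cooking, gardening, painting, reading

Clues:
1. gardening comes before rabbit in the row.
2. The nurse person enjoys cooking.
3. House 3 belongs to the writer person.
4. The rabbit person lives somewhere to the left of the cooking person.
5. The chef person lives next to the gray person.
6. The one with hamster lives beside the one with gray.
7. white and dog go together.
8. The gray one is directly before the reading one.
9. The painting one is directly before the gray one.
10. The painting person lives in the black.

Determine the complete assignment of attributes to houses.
Solution:

House | Pet | Color | Job | Hobby
---------------------------------
  1   | hamster | black | chef | painting
  2   | cat | gray | pilot | gardening
  3   | rabbit | brown | writer | reading
  4   | dog | white | nurse | cooking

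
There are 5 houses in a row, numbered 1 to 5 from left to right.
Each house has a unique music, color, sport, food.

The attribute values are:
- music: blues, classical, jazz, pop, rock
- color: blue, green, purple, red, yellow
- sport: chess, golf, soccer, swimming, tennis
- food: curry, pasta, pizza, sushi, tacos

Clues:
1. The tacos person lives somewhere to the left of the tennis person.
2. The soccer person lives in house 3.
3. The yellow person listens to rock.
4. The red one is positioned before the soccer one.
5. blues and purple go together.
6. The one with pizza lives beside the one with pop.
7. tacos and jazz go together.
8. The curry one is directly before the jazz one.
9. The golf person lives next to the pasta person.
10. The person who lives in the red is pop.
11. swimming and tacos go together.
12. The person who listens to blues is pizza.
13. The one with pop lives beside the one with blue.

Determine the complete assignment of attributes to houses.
Solution:

House | Music | Color | Sport | Food
------------------------------------
  1   | blues | purple | golf | pizza
  2   | pop | red | chess | pasta
  3   | classical | blue | soccer | curry
  4   | jazz | green | swimming | tacos
  5   | rock | yellow | tennis | sushi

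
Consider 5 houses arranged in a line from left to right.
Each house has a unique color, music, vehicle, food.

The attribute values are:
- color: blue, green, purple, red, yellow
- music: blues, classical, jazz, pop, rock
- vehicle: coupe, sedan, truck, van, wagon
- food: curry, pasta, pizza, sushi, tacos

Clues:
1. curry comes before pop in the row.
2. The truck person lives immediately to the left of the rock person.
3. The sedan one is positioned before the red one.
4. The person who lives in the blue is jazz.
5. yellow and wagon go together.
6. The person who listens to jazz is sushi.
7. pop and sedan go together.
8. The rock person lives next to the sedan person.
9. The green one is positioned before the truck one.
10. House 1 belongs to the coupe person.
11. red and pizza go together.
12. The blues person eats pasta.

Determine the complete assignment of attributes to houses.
Solution:

House | Color | Music | Vehicle | Food
--------------------------------------
  1   | green | blues | coupe | pasta
  2   | blue | jazz | truck | sushi
  3   | yellow | rock | wagon | curry
  4   | purple | pop | sedan | tacos
  5   | red | classical | van | pizza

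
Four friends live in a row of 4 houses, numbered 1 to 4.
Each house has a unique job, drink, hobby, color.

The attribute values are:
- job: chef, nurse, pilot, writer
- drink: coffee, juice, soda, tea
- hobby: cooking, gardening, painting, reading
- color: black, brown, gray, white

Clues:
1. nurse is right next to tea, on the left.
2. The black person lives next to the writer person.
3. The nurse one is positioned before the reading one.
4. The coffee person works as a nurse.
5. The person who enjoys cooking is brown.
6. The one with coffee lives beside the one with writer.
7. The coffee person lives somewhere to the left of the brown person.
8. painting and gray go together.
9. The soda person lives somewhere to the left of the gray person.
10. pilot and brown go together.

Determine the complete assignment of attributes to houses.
Solution:

House | Job | Drink | Hobby | Color
-----------------------------------
  1   | nurse | coffee | gardening | black
  2   | writer | tea | reading | white
  3   | pilot | soda | cooking | brown
  4   | chef | juice | painting | gray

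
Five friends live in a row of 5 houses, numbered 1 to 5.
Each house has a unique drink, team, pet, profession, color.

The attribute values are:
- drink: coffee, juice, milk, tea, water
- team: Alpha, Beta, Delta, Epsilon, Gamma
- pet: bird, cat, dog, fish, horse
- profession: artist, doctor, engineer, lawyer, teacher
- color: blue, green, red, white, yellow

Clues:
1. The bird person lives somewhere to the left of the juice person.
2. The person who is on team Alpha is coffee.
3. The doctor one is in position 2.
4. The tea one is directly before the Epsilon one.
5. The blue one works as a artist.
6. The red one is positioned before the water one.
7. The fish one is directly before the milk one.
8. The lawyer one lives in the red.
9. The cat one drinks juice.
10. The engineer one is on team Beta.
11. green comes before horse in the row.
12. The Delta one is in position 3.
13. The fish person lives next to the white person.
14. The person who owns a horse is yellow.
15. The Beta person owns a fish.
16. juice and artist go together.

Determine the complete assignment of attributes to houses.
Solution:

House | Drink | Team | Pet | Profession | Color
-----------------------------------------------
  1   | tea | Beta | fish | engineer | green
  2   | milk | Epsilon | bird | doctor | white
  3   | juice | Delta | cat | artist | blue
  4   | coffee | Alpha | dog | lawyer | red
  5   | water | Gamma | horse | teacher | yellow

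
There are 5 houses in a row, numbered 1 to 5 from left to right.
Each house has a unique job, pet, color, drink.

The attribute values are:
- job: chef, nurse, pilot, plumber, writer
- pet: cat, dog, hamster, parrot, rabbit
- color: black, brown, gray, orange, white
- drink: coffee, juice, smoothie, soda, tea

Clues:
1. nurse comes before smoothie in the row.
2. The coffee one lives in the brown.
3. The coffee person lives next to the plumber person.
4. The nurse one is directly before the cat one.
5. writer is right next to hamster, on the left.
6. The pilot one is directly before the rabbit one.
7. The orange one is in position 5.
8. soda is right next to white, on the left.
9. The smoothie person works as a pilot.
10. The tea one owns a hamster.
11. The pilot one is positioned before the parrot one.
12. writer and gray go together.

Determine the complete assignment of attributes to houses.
Solution:

House | Job | Pet | Color | Drink
---------------------------------
  1   | writer | dog | gray | soda
  2   | nurse | hamster | white | tea
  3   | pilot | cat | black | smoothie
  4   | chef | rabbit | brown | coffee
  5   | plumber | parrot | orange | juice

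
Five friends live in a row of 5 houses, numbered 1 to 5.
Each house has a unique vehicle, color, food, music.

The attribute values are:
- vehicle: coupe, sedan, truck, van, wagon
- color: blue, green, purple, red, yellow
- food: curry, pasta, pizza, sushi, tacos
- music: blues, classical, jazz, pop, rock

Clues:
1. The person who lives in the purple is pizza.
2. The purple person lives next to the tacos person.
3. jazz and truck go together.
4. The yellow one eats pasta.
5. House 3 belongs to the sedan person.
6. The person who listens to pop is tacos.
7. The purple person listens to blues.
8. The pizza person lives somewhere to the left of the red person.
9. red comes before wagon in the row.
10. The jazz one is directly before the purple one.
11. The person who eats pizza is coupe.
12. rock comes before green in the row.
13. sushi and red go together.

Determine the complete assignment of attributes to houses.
Solution:

House | Vehicle | Color | Food | Music
--------------------------------------
  1   | truck | yellow | pasta | jazz
  2   | coupe | purple | pizza | blues
  3   | sedan | blue | tacos | pop
  4   | van | red | sushi | rock
  5   | wagon | green | curry | classical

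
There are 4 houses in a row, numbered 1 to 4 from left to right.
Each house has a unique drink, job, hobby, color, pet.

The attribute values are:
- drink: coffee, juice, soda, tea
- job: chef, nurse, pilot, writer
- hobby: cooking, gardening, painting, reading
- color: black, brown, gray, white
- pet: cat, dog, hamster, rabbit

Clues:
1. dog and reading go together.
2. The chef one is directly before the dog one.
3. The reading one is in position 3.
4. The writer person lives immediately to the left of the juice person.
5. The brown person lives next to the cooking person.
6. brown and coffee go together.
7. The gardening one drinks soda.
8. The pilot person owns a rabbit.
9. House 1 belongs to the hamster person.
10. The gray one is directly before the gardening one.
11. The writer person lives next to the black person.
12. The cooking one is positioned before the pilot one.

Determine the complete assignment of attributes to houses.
Solution:

House | Drink | Job | Hobby | Color | Pet
-----------------------------------------
  1   | coffee | writer | painting | brown | hamster
  2   | juice | chef | cooking | black | cat
  3   | tea | nurse | reading | gray | dog
  4   | soda | pilot | gardening | white | rabbit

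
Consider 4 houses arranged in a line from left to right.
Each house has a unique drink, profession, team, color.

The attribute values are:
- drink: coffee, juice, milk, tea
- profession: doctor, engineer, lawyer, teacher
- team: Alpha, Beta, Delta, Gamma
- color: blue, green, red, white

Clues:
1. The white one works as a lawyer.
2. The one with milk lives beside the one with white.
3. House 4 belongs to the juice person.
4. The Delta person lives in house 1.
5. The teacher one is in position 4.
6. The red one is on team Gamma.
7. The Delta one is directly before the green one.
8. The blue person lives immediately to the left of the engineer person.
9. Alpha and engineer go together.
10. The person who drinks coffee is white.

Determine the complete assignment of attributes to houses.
Solution:

House | Drink | Profession | Team | Color
-----------------------------------------
  1   | tea | doctor | Delta | blue
  2   | milk | engineer | Alpha | green
  3   | coffee | lawyer | Beta | white
  4   | juice | teacher | Gamma | red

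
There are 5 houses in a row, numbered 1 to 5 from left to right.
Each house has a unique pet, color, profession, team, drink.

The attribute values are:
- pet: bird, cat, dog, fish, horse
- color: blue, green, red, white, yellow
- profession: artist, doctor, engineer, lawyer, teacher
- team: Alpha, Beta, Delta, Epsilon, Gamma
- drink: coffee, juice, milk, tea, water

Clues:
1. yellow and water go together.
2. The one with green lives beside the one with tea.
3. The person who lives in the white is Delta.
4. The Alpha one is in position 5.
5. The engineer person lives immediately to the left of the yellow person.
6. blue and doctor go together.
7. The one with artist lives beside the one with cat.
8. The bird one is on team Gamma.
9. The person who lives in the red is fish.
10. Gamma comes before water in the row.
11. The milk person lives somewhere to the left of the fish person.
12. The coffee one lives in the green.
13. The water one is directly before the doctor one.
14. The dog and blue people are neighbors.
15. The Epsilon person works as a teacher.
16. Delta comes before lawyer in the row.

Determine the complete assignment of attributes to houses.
Solution:

House | Pet | Color | Profession | Team | Drink
-----------------------------------------------
  1   | bird | green | artist | Gamma | coffee
  2   | cat | white | engineer | Delta | tea
  3   | dog | yellow | teacher | Epsilon | water
  4   | horse | blue | doctor | Beta | milk
  5   | fish | red | lawyer | Alpha | juice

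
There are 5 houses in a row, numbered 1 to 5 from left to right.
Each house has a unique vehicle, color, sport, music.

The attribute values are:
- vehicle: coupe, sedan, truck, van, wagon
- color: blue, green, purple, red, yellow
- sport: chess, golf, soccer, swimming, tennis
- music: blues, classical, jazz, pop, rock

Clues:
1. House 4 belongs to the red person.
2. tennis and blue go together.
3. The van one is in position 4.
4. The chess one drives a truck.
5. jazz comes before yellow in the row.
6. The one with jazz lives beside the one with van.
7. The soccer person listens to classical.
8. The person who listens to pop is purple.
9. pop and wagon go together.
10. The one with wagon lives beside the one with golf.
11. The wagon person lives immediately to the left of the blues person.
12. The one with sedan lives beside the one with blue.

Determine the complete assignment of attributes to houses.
Solution:

House | Vehicle | Color | Sport | Music
---------------------------------------
  1   | wagon | purple | swimming | pop
  2   | sedan | green | golf | blues
  3   | coupe | blue | tennis | jazz
  4   | van | red | soccer | classical
  5   | truck | yellow | chess | rock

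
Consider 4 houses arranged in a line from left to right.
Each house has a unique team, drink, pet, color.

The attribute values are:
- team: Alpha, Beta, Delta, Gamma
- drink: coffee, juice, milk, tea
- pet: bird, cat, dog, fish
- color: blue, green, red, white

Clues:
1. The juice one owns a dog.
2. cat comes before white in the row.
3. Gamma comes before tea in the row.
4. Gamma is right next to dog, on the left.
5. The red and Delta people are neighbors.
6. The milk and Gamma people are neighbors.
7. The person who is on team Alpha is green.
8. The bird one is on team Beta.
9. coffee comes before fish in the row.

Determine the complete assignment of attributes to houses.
Solution:

House | Team | Drink | Pet | Color
----------------------------------
  1   | Beta | milk | bird | blue
  2   | Gamma | coffee | cat | red
  3   | Delta | juice | dog | white
  4   | Alpha | tea | fish | green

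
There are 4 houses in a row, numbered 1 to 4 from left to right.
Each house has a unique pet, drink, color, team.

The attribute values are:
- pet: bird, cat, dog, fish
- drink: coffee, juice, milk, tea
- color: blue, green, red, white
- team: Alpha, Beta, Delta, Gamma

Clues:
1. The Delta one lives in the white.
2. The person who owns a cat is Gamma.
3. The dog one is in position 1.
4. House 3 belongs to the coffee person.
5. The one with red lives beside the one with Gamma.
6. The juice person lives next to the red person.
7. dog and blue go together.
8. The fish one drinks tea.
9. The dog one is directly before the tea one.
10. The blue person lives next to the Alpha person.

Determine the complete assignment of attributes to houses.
Solution:

House | Pet | Drink | Color | Team
----------------------------------
  1   | dog | juice | blue | Beta
  2   | fish | tea | red | Alpha
  3   | cat | coffee | green | Gamma
  4   | bird | milk | white | Delta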